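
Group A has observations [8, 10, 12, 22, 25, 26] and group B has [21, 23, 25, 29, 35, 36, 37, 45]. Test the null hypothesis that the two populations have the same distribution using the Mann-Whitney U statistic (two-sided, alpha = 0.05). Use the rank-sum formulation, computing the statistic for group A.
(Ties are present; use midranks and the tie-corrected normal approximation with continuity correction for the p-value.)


Step 1: Combine and sort all 14 observations; assign midranks.
sorted (value, group): (8,X), (10,X), (12,X), (21,Y), (22,X), (23,Y), (25,X), (25,Y), (26,X), (29,Y), (35,Y), (36,Y), (37,Y), (45,Y)
ranks: 8->1, 10->2, 12->3, 21->4, 22->5, 23->6, 25->7.5, 25->7.5, 26->9, 29->10, 35->11, 36->12, 37->13, 45->14
Step 2: Rank sum for X: R1 = 1 + 2 + 3 + 5 + 7.5 + 9 = 27.5.
Step 3: U_X = R1 - n1(n1+1)/2 = 27.5 - 6*7/2 = 27.5 - 21 = 6.5.
       U_Y = n1*n2 - U_X = 48 - 6.5 = 41.5.
Step 4: Ties are present, so use the tie-corrected normal approximation (with continuity correction) for the p-value.
Step 5: p-value = 0.028013; compare to alpha = 0.05. reject H0.

U_X = 6.5, p = 0.028013, reject H0 at alpha = 0.05.


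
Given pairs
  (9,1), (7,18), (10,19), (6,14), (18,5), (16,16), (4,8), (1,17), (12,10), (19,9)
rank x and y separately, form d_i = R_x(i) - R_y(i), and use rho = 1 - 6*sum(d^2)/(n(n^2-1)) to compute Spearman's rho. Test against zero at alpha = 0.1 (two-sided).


Step 1: Rank x and y separately (midranks; no ties here).
rank(x): 9->5, 7->4, 10->6, 6->3, 18->9, 16->8, 4->2, 1->1, 12->7, 19->10
rank(y): 1->1, 18->9, 19->10, 14->6, 5->2, 16->7, 8->3, 17->8, 10->5, 9->4
Step 2: d_i = R_x(i) - R_y(i); compute d_i^2.
  (5-1)^2=16, (4-9)^2=25, (6-10)^2=16, (3-6)^2=9, (9-2)^2=49, (8-7)^2=1, (2-3)^2=1, (1-8)^2=49, (7-5)^2=4, (10-4)^2=36
sum(d^2) = 206.
Step 3: rho = 1 - 6*206 / (10*(10^2 - 1)) = 1 - 1236/990 = -0.248485.
Step 4: Under H0, t = rho * sqrt((n-2)/(1-rho^2)) = -0.7256 ~ t(8).
Step 5: Two-sided p-value from the t-distribution with 8 df = 0.488776.
Step 6: alpha = 0.1. fail to reject H0.

rho = -0.2485, p = 0.488776, fail to reject H0 at alpha = 0.1.


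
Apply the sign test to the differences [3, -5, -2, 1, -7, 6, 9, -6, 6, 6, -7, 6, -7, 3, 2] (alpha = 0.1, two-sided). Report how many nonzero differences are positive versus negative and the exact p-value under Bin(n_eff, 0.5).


Step 1: Discard zero differences. Original n = 15; n_eff = number of nonzero differences = 15.
Nonzero differences (with sign): +3, -5, -2, +1, -7, +6, +9, -6, +6, +6, -7, +6, -7, +3, +2
Step 2: Count signs: positive = 9, negative = 6.
Step 3: Under H0: P(positive) = 0.5, so the number of positives S ~ Bin(15, 0.5).
Step 4: Two-sided exact p-value = sum of Bin(15,0.5) probabilities at or below the observed probability = 0.607239.
Step 5: alpha = 0.1. fail to reject H0.

n_eff = 15, pos = 9, neg = 6, p = 0.607239, fail to reject H0.


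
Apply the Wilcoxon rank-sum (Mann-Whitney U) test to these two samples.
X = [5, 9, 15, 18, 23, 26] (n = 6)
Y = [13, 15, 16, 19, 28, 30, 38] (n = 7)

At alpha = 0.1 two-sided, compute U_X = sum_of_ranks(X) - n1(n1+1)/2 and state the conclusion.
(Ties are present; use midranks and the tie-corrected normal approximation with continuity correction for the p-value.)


Step 1: Combine and sort all 13 observations; assign midranks.
sorted (value, group): (5,X), (9,X), (13,Y), (15,X), (15,Y), (16,Y), (18,X), (19,Y), (23,X), (26,X), (28,Y), (30,Y), (38,Y)
ranks: 5->1, 9->2, 13->3, 15->4.5, 15->4.5, 16->6, 18->7, 19->8, 23->9, 26->10, 28->11, 30->12, 38->13
Step 2: Rank sum for X: R1 = 1 + 2 + 4.5 + 7 + 9 + 10 = 33.5.
Step 3: U_X = R1 - n1(n1+1)/2 = 33.5 - 6*7/2 = 33.5 - 21 = 12.5.
       U_Y = n1*n2 - U_X = 42 - 12.5 = 29.5.
Step 4: Ties are present, so use the tie-corrected normal approximation (with continuity correction) for the p-value.
Step 5: p-value = 0.252445; compare to alpha = 0.1. fail to reject H0.

U_X = 12.5, p = 0.252445, fail to reject H0 at alpha = 0.1.


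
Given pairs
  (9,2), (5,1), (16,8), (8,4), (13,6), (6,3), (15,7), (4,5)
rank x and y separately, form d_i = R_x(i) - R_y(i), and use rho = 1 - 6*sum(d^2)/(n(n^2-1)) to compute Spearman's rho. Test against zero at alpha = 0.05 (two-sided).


Step 1: Rank x and y separately (midranks; no ties here).
rank(x): 9->5, 5->2, 16->8, 8->4, 13->6, 6->3, 15->7, 4->1
rank(y): 2->2, 1->1, 8->8, 4->4, 6->6, 3->3, 7->7, 5->5
Step 2: d_i = R_x(i) - R_y(i); compute d_i^2.
  (5-2)^2=9, (2-1)^2=1, (8-8)^2=0, (4-4)^2=0, (6-6)^2=0, (3-3)^2=0, (7-7)^2=0, (1-5)^2=16
sum(d^2) = 26.
Step 3: rho = 1 - 6*26 / (8*(8^2 - 1)) = 1 - 156/504 = 0.690476.
Step 4: Under H0, t = rho * sqrt((n-2)/(1-rho^2)) = 2.3382 ~ t(6).
Step 5: Two-sided p-value from the t-distribution with 6 df = 0.057990.
Step 6: alpha = 0.05. fail to reject H0.

rho = 0.6905, p = 0.057990, fail to reject H0 at alpha = 0.05.


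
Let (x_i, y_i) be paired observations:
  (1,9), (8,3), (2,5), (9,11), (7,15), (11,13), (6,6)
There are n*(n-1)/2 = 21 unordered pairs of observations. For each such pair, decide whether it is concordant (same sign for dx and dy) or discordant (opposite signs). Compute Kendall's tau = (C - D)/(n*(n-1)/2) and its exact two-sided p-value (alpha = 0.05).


Step 1: Enumerate the 21 unordered pairs (i,j) with i<j and classify each by sign(x_j-x_i) * sign(y_j-y_i).
  (1,2):dx=+7,dy=-6->D; (1,3):dx=+1,dy=-4->D; (1,4):dx=+8,dy=+2->C; (1,5):dx=+6,dy=+6->C
  (1,6):dx=+10,dy=+4->C; (1,7):dx=+5,dy=-3->D; (2,3):dx=-6,dy=+2->D; (2,4):dx=+1,dy=+8->C
  (2,5):dx=-1,dy=+12->D; (2,6):dx=+3,dy=+10->C; (2,7):dx=-2,dy=+3->D; (3,4):dx=+7,dy=+6->C
  (3,5):dx=+5,dy=+10->C; (3,6):dx=+9,dy=+8->C; (3,7):dx=+4,dy=+1->C; (4,5):dx=-2,dy=+4->D
  (4,6):dx=+2,dy=+2->C; (4,7):dx=-3,dy=-5->C; (5,6):dx=+4,dy=-2->D; (5,7):dx=-1,dy=-9->C
  (6,7):dx=-5,dy=-7->C
Step 2: C = 13, D = 8, total pairs = 21.
Step 3: tau = (C - D)/(n(n-1)/2) = (13 - 8)/21 = 0.238095.
Step 4: Exact two-sided p-value (enumerate n! = 5040 permutations of y under H0): p = 0.561905.
Step 5: alpha = 0.05. fail to reject H0.

tau_b = 0.2381 (C=13, D=8), p = 0.561905, fail to reject H0.


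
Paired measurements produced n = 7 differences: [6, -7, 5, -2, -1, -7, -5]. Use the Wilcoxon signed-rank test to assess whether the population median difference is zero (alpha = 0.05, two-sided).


Step 1: Drop any zero differences (none here) and take |d_i|.
|d| = [6, 7, 5, 2, 1, 7, 5]
Step 2: Midrank |d_i| (ties get averaged ranks).
ranks: |6|->5, |7|->6.5, |5|->3.5, |2|->2, |1|->1, |7|->6.5, |5|->3.5
Step 3: Attach original signs; sum ranks with positive sign and with negative sign.
W+ = 5 + 3.5 = 8.5
W- = 6.5 + 2 + 1 + 6.5 + 3.5 = 19.5
(Check: W+ + W- = 28 should equal n(n+1)/2 = 28.)
Step 4: Test statistic W = min(W+, W-) = 8.5.
Step 5: Ties in |d|, so use the tie-corrected normal approximation.
        E[W] = n(n+1)/4 = 7*8/4 = 14.
        Tie groups: |d|=5 (t=2), |d|=7 (t=2); sum(t^3 - t) = 12.
        Var[W] = n(n+1)(2n+1)/24 - sum(t^3-t)/48 = 840/24 - 12/48 = 34.75.
        z = (W - E[W]) / sqrt(Var[W]) = (8.5 - 14) / 5.8949 = -0.9330.
        Two-sided p = 2*Phi(z) = 0.350816.
Step 6: alpha = 0.05. fail to reject H0.

W+ = 8.5, W- = 19.5, W = min = 8.5, p = 0.350816, fail to reject H0.


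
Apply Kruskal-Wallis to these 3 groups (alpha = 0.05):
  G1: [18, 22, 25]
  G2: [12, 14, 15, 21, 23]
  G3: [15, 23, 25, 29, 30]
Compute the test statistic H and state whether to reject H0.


Step 1: Combine all N = 13 observations and assign midranks.
sorted (value, group, rank): (12,G2,1), (14,G2,2), (15,G2,3.5), (15,G3,3.5), (18,G1,5), (21,G2,6), (22,G1,7), (23,G2,8.5), (23,G3,8.5), (25,G1,10.5), (25,G3,10.5), (29,G3,12), (30,G3,13)
Step 2: Sum ranks within each group.
R_1 = 22.5 (n_1 = 3)
R_2 = 21 (n_2 = 5)
R_3 = 47.5 (n_3 = 5)
Step 3: H = 12/(N(N+1)) * sum(R_i^2/n_i) - 3(N+1)
     = 12/(13*14) * (22.5^2/3 + 21^2/5 + 47.5^2/5) - 3*14
     = 0.065934 * 708.2 - 42
     = 4.694505.
Step 4: Ties present; correction factor C = 1 - 18/(13^3 - 13) = 0.991758. Corrected H = 4.694505 / 0.991758 = 4.733518.
Step 5: Under H0, H ~ chi^2(2); p-value = 0.093784.
Step 6: alpha = 0.05. fail to reject H0.

H = 4.7335, df = 2, p = 0.093784, fail to reject H0.


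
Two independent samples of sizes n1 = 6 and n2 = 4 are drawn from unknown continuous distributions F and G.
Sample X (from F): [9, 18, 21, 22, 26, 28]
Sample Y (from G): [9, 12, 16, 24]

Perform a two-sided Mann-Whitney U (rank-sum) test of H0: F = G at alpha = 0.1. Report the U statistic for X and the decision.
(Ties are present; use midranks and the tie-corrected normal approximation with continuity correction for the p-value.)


Step 1: Combine and sort all 10 observations; assign midranks.
sorted (value, group): (9,X), (9,Y), (12,Y), (16,Y), (18,X), (21,X), (22,X), (24,Y), (26,X), (28,X)
ranks: 9->1.5, 9->1.5, 12->3, 16->4, 18->5, 21->6, 22->7, 24->8, 26->9, 28->10
Step 2: Rank sum for X: R1 = 1.5 + 5 + 6 + 7 + 9 + 10 = 38.5.
Step 3: U_X = R1 - n1(n1+1)/2 = 38.5 - 6*7/2 = 38.5 - 21 = 17.5.
       U_Y = n1*n2 - U_X = 24 - 17.5 = 6.5.
Step 4: Ties are present, so use the tie-corrected normal approximation (with continuity correction) for the p-value.
Step 5: p-value = 0.284958; compare to alpha = 0.1. fail to reject H0.

U_X = 17.5, p = 0.284958, fail to reject H0 at alpha = 0.1.


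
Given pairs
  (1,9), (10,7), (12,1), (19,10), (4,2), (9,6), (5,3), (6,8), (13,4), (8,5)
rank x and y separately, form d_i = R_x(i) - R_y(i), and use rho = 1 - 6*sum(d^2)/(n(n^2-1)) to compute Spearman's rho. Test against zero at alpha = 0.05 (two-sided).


Step 1: Rank x and y separately (midranks; no ties here).
rank(x): 1->1, 10->7, 12->8, 19->10, 4->2, 9->6, 5->3, 6->4, 13->9, 8->5
rank(y): 9->9, 7->7, 1->1, 10->10, 2->2, 6->6, 3->3, 8->8, 4->4, 5->5
Step 2: d_i = R_x(i) - R_y(i); compute d_i^2.
  (1-9)^2=64, (7-7)^2=0, (8-1)^2=49, (10-10)^2=0, (2-2)^2=0, (6-6)^2=0, (3-3)^2=0, (4-8)^2=16, (9-4)^2=25, (5-5)^2=0
sum(d^2) = 154.
Step 3: rho = 1 - 6*154 / (10*(10^2 - 1)) = 1 - 924/990 = 0.066667.
Step 4: Under H0, t = rho * sqrt((n-2)/(1-rho^2)) = 0.1890 ~ t(8).
Step 5: Two-sided p-value from the t-distribution with 8 df = 0.854813.
Step 6: alpha = 0.05. fail to reject H0.

rho = 0.0667, p = 0.854813, fail to reject H0 at alpha = 0.05.


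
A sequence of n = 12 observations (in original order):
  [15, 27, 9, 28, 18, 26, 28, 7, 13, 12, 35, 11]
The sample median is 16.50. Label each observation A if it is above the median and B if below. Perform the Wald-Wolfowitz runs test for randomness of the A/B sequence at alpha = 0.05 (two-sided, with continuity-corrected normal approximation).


Step 1: Compute median = 16.50; label A = above, B = below.
Labels in order: BABAAAABBBAB  (n_A = 6, n_B = 6)
Step 2: Count runs R = 7.
Step 3: Under H0 (random ordering), E[R] = 2*n_A*n_B/(n_A+n_B) + 1 = 2*6*6/12 + 1 = 7.0000.
        Var[R] = 2*n_A*n_B*(2*n_A*n_B - n_A - n_B) / ((n_A+n_B)^2 * (n_A+n_B-1)) = 4320/1584 = 2.7273.
        SD[R] = 1.6514.
Step 4: R = E[R], so z = 0 with no continuity correction.
Step 5: Two-sided p-value via normal approximation = 2*(1 - Phi(|z|)) = 1.000000.
Step 6: alpha = 0.05. fail to reject H0.

R = 7, z = 0.0000, p = 1.000000, fail to reject H0.


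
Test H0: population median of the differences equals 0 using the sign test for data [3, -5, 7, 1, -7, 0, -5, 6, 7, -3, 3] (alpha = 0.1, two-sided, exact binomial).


Step 1: Discard zero differences. Original n = 11; n_eff = number of nonzero differences = 10.
Nonzero differences (with sign): +3, -5, +7, +1, -7, -5, +6, +7, -3, +3
Step 2: Count signs: positive = 6, negative = 4.
Step 3: Under H0: P(positive) = 0.5, so the number of positives S ~ Bin(10, 0.5).
Step 4: Two-sided exact p-value = sum of Bin(10,0.5) probabilities at or below the observed probability = 0.753906.
Step 5: alpha = 0.1. fail to reject H0.

n_eff = 10, pos = 6, neg = 4, p = 0.753906, fail to reject H0.


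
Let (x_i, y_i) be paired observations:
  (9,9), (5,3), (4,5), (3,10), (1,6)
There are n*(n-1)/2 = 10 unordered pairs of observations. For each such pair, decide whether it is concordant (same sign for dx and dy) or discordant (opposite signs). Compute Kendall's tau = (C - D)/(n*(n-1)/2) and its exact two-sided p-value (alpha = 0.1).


Step 1: Enumerate the 10 unordered pairs (i,j) with i<j and classify each by sign(x_j-x_i) * sign(y_j-y_i).
  (1,2):dx=-4,dy=-6->C; (1,3):dx=-5,dy=-4->C; (1,4):dx=-6,dy=+1->D; (1,5):dx=-8,dy=-3->C
  (2,3):dx=-1,dy=+2->D; (2,4):dx=-2,dy=+7->D; (2,5):dx=-4,dy=+3->D; (3,4):dx=-1,dy=+5->D
  (3,5):dx=-3,dy=+1->D; (4,5):dx=-2,dy=-4->C
Step 2: C = 4, D = 6, total pairs = 10.
Step 3: tau = (C - D)/(n(n-1)/2) = (4 - 6)/10 = -0.200000.
Step 4: Exact two-sided p-value (enumerate n! = 120 permutations of y under H0): p = 0.816667.
Step 5: alpha = 0.1. fail to reject H0.

tau_b = -0.2000 (C=4, D=6), p = 0.816667, fail to reject H0.


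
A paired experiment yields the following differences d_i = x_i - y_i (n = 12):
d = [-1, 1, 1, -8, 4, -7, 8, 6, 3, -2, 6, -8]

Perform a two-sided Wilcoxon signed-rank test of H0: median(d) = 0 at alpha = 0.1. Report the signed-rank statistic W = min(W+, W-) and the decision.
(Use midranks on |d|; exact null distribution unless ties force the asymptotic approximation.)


Step 1: Drop any zero differences (none here) and take |d_i|.
|d| = [1, 1, 1, 8, 4, 7, 8, 6, 3, 2, 6, 8]
Step 2: Midrank |d_i| (ties get averaged ranks).
ranks: |1|->2, |1|->2, |1|->2, |8|->11, |4|->6, |7|->9, |8|->11, |6|->7.5, |3|->5, |2|->4, |6|->7.5, |8|->11
Step 3: Attach original signs; sum ranks with positive sign and with negative sign.
W+ = 2 + 2 + 6 + 11 + 7.5 + 5 + 7.5 = 41
W- = 2 + 11 + 9 + 4 + 11 = 37
(Check: W+ + W- = 78 should equal n(n+1)/2 = 78.)
Step 4: Test statistic W = min(W+, W-) = 37.
Step 5: Ties in |d|, so use the tie-corrected normal approximation.
        E[W] = n(n+1)/4 = 12*13/4 = 39.
        Tie groups: |d|=1 (t=3), |d|=6 (t=2), |d|=8 (t=3); sum(t^3 - t) = 54.
        Var[W] = n(n+1)(2n+1)/24 - sum(t^3-t)/48 = 3900/24 - 54/48 = 161.375.
        z = (W - E[W]) / sqrt(Var[W]) = (37 - 39) / 12.7033 = -0.1574.
        Two-sided p = 2*Phi(z) = 0.874899.
Step 6: alpha = 0.1. fail to reject H0.

W+ = 41, W- = 37, W = min = 37, p = 0.874899, fail to reject H0.


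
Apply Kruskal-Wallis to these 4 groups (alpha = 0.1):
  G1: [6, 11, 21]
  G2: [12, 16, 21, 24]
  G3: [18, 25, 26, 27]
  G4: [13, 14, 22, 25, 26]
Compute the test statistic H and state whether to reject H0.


Step 1: Combine all N = 16 observations and assign midranks.
sorted (value, group, rank): (6,G1,1), (11,G1,2), (12,G2,3), (13,G4,4), (14,G4,5), (16,G2,6), (18,G3,7), (21,G1,8.5), (21,G2,8.5), (22,G4,10), (24,G2,11), (25,G3,12.5), (25,G4,12.5), (26,G3,14.5), (26,G4,14.5), (27,G3,16)
Step 2: Sum ranks within each group.
R_1 = 11.5 (n_1 = 3)
R_2 = 28.5 (n_2 = 4)
R_3 = 50 (n_3 = 4)
R_4 = 46 (n_4 = 5)
Step 3: H = 12/(N(N+1)) * sum(R_i^2/n_i) - 3(N+1)
     = 12/(16*17) * (11.5^2/3 + 28.5^2/4 + 50^2/4 + 46^2/5) - 3*17
     = 0.044118 * 1295.35 - 51
     = 6.147610.
Step 4: Ties present; correction factor C = 1 - 18/(16^3 - 16) = 0.995588. Corrected H = 6.147610 / 0.995588 = 6.174852.
Step 5: Under H0, H ~ chi^2(3); p-value = 0.103406.
Step 6: alpha = 0.1. fail to reject H0.

H = 6.1749, df = 3, p = 0.103406, fail to reject H0.


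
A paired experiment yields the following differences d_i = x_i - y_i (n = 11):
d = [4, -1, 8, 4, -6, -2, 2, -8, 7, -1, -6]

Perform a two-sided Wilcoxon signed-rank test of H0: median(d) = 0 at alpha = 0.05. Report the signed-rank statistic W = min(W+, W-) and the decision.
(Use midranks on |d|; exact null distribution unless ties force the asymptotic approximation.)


Step 1: Drop any zero differences (none here) and take |d_i|.
|d| = [4, 1, 8, 4, 6, 2, 2, 8, 7, 1, 6]
Step 2: Midrank |d_i| (ties get averaged ranks).
ranks: |4|->5.5, |1|->1.5, |8|->10.5, |4|->5.5, |6|->7.5, |2|->3.5, |2|->3.5, |8|->10.5, |7|->9, |1|->1.5, |6|->7.5
Step 3: Attach original signs; sum ranks with positive sign and with negative sign.
W+ = 5.5 + 10.5 + 5.5 + 3.5 + 9 = 34
W- = 1.5 + 7.5 + 3.5 + 10.5 + 1.5 + 7.5 = 32
(Check: W+ + W- = 66 should equal n(n+1)/2 = 66.)
Step 4: Test statistic W = min(W+, W-) = 32.
Step 5: Ties in |d|, so use the tie-corrected normal approximation.
        E[W] = n(n+1)/4 = 11*12/4 = 33.
        Tie groups: |d|=1 (t=2), |d|=2 (t=2), |d|=4 (t=2), |d|=6 (t=2), |d|=8 (t=2); sum(t^3 - t) = 30.
        Var[W] = n(n+1)(2n+1)/24 - sum(t^3-t)/48 = 3036/24 - 30/48 = 125.875.
        z = (W - E[W]) / sqrt(Var[W]) = (32 - 33) / 11.2194 = -0.0891.
        Two-sided p = 2*Phi(z) = 0.928978.
Step 6: alpha = 0.05. fail to reject H0.

W+ = 34, W- = 32, W = min = 32, p = 0.928978, fail to reject H0.


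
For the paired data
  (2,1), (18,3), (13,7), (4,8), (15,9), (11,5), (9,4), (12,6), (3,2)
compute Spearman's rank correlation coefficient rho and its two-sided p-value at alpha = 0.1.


Step 1: Rank x and y separately (midranks; no ties here).
rank(x): 2->1, 18->9, 13->7, 4->3, 15->8, 11->5, 9->4, 12->6, 3->2
rank(y): 1->1, 3->3, 7->7, 8->8, 9->9, 5->5, 4->4, 6->6, 2->2
Step 2: d_i = R_x(i) - R_y(i); compute d_i^2.
  (1-1)^2=0, (9-3)^2=36, (7-7)^2=0, (3-8)^2=25, (8-9)^2=1, (5-5)^2=0, (4-4)^2=0, (6-6)^2=0, (2-2)^2=0
sum(d^2) = 62.
Step 3: rho = 1 - 6*62 / (9*(9^2 - 1)) = 1 - 372/720 = 0.483333.
Step 4: Under H0, t = rho * sqrt((n-2)/(1-rho^2)) = 1.4607 ~ t(7).
Step 5: Two-sided p-value from the t-distribution with 7 df = 0.187470.
Step 6: alpha = 0.1. fail to reject H0.

rho = 0.4833, p = 0.187470, fail to reject H0 at alpha = 0.1.


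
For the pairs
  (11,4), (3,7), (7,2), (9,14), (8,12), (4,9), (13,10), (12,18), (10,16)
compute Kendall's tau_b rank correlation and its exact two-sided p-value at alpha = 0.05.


Step 1: Enumerate the 36 unordered pairs (i,j) with i<j and classify each by sign(x_j-x_i) * sign(y_j-y_i).
  (1,2):dx=-8,dy=+3->D; (1,3):dx=-4,dy=-2->C; (1,4):dx=-2,dy=+10->D; (1,5):dx=-3,dy=+8->D
  (1,6):dx=-7,dy=+5->D; (1,7):dx=+2,dy=+6->C; (1,8):dx=+1,dy=+14->C; (1,9):dx=-1,dy=+12->D
  (2,3):dx=+4,dy=-5->D; (2,4):dx=+6,dy=+7->C; (2,5):dx=+5,dy=+5->C; (2,6):dx=+1,dy=+2->C
  (2,7):dx=+10,dy=+3->C; (2,8):dx=+9,dy=+11->C; (2,9):dx=+7,dy=+9->C; (3,4):dx=+2,dy=+12->C
  (3,5):dx=+1,dy=+10->C; (3,6):dx=-3,dy=+7->D; (3,7):dx=+6,dy=+8->C; (3,8):dx=+5,dy=+16->C
  (3,9):dx=+3,dy=+14->C; (4,5):dx=-1,dy=-2->C; (4,6):dx=-5,dy=-5->C; (4,7):dx=+4,dy=-4->D
  (4,8):dx=+3,dy=+4->C; (4,9):dx=+1,dy=+2->C; (5,6):dx=-4,dy=-3->C; (5,7):dx=+5,dy=-2->D
  (5,8):dx=+4,dy=+6->C; (5,9):dx=+2,dy=+4->C; (6,7):dx=+9,dy=+1->C; (6,8):dx=+8,dy=+9->C
  (6,9):dx=+6,dy=+7->C; (7,8):dx=-1,dy=+8->D; (7,9):dx=-3,dy=+6->D; (8,9):dx=-2,dy=-2->C
Step 2: C = 25, D = 11, total pairs = 36.
Step 3: tau = (C - D)/(n(n-1)/2) = (25 - 11)/36 = 0.388889.
Step 4: Exact two-sided p-value (enumerate n! = 362880 permutations of y under H0): p = 0.180181.
Step 5: alpha = 0.05. fail to reject H0.

tau_b = 0.3889 (C=25, D=11), p = 0.180181, fail to reject H0.


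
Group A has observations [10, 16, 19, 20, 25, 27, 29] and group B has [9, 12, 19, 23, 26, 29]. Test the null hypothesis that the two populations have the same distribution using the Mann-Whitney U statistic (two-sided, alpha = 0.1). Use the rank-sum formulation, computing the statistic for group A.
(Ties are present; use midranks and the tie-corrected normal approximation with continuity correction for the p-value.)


Step 1: Combine and sort all 13 observations; assign midranks.
sorted (value, group): (9,Y), (10,X), (12,Y), (16,X), (19,X), (19,Y), (20,X), (23,Y), (25,X), (26,Y), (27,X), (29,X), (29,Y)
ranks: 9->1, 10->2, 12->3, 16->4, 19->5.5, 19->5.5, 20->7, 23->8, 25->9, 26->10, 27->11, 29->12.5, 29->12.5
Step 2: Rank sum for X: R1 = 2 + 4 + 5.5 + 7 + 9 + 11 + 12.5 = 51.
Step 3: U_X = R1 - n1(n1+1)/2 = 51 - 7*8/2 = 51 - 28 = 23.
       U_Y = n1*n2 - U_X = 42 - 23 = 19.
Step 4: Ties are present, so use the tie-corrected normal approximation (with continuity correction) for the p-value.
Step 5: p-value = 0.829863; compare to alpha = 0.1. fail to reject H0.

U_X = 23, p = 0.829863, fail to reject H0 at alpha = 0.1.


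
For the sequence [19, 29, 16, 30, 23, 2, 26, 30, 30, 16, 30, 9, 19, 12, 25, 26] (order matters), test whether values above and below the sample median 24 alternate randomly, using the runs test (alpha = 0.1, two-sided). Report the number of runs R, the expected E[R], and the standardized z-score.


Step 1: Compute median = 24; label A = above, B = below.
Labels in order: BABABBAAABABBBAA  (n_A = 8, n_B = 8)
Step 2: Count runs R = 10.
Step 3: Under H0 (random ordering), E[R] = 2*n_A*n_B/(n_A+n_B) + 1 = 2*8*8/16 + 1 = 9.0000.
        Var[R] = 2*n_A*n_B*(2*n_A*n_B - n_A - n_B) / ((n_A+n_B)^2 * (n_A+n_B-1)) = 14336/3840 = 3.7333.
        SD[R] = 1.9322.
Step 4: Continuity-corrected z = (R - 0.5 - E[R]) / SD[R] = (10 - 0.5 - 9.0000) / 1.9322 = 0.2588.
Step 5: Two-sided p-value via normal approximation = 2*(1 - Phi(|z|)) = 0.795809.
Step 6: alpha = 0.1. fail to reject H0.

R = 10, z = 0.2588, p = 0.795809, fail to reject H0.


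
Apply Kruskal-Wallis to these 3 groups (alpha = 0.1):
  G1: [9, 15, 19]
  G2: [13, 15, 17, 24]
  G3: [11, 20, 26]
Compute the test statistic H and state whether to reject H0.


Step 1: Combine all N = 10 observations and assign midranks.
sorted (value, group, rank): (9,G1,1), (11,G3,2), (13,G2,3), (15,G1,4.5), (15,G2,4.5), (17,G2,6), (19,G1,7), (20,G3,8), (24,G2,9), (26,G3,10)
Step 2: Sum ranks within each group.
R_1 = 12.5 (n_1 = 3)
R_2 = 22.5 (n_2 = 4)
R_3 = 20 (n_3 = 3)
Step 3: H = 12/(N(N+1)) * sum(R_i^2/n_i) - 3(N+1)
     = 12/(10*11) * (12.5^2/3 + 22.5^2/4 + 20^2/3) - 3*11
     = 0.109091 * 311.979 - 33
     = 1.034091.
Step 4: Ties present; correction factor C = 1 - 6/(10^3 - 10) = 0.993939. Corrected H = 1.034091 / 0.993939 = 1.040396.
Step 5: Under H0, H ~ chi^2(2); p-value = 0.594403.
Step 6: alpha = 0.1. fail to reject H0.

H = 1.0404, df = 2, p = 0.594403, fail to reject H0.


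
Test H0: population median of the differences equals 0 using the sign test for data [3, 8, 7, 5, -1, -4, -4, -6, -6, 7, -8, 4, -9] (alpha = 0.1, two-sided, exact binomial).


Step 1: Discard zero differences. Original n = 13; n_eff = number of nonzero differences = 13.
Nonzero differences (with sign): +3, +8, +7, +5, -1, -4, -4, -6, -6, +7, -8, +4, -9
Step 2: Count signs: positive = 6, negative = 7.
Step 3: Under H0: P(positive) = 0.5, so the number of positives S ~ Bin(13, 0.5).
Step 4: Two-sided exact p-value = sum of Bin(13,0.5) probabilities at or below the observed probability = 1.000000.
Step 5: alpha = 0.1. fail to reject H0.

n_eff = 13, pos = 6, neg = 7, p = 1.000000, fail to reject H0.


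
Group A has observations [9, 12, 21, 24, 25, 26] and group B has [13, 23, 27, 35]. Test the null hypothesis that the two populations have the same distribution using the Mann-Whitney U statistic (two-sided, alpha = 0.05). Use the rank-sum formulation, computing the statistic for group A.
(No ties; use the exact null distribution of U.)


Step 1: Combine and sort all 10 observations; assign midranks.
sorted (value, group): (9,X), (12,X), (13,Y), (21,X), (23,Y), (24,X), (25,X), (26,X), (27,Y), (35,Y)
ranks: 9->1, 12->2, 13->3, 21->4, 23->5, 24->6, 25->7, 26->8, 27->9, 35->10
Step 2: Rank sum for X: R1 = 1 + 2 + 4 + 6 + 7 + 8 = 28.
Step 3: U_X = R1 - n1(n1+1)/2 = 28 - 6*7/2 = 28 - 21 = 7.
       U_Y = n1*n2 - U_X = 24 - 7 = 17.
Step 4: No ties, so the exact null distribution of U (based on enumerating the C(10,6) = 210 equally likely rank assignments) gives the two-sided p-value.
Step 5: p-value = 0.352381; compare to alpha = 0.05. fail to reject H0.

U_X = 7, p = 0.352381, fail to reject H0 at alpha = 0.05.


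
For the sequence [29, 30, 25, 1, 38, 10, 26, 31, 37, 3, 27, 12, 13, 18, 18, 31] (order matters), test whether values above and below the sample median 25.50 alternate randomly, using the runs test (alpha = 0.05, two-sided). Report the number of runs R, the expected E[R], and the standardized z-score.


Step 1: Compute median = 25.50; label A = above, B = below.
Labels in order: AABBABAAABABBBBA  (n_A = 8, n_B = 8)
Step 2: Count runs R = 9.
Step 3: Under H0 (random ordering), E[R] = 2*n_A*n_B/(n_A+n_B) + 1 = 2*8*8/16 + 1 = 9.0000.
        Var[R] = 2*n_A*n_B*(2*n_A*n_B - n_A - n_B) / ((n_A+n_B)^2 * (n_A+n_B-1)) = 14336/3840 = 3.7333.
        SD[R] = 1.9322.
Step 4: R = E[R], so z = 0 with no continuity correction.
Step 5: Two-sided p-value via normal approximation = 2*(1 - Phi(|z|)) = 1.000000.
Step 6: alpha = 0.05. fail to reject H0.

R = 9, z = 0.0000, p = 1.000000, fail to reject H0.


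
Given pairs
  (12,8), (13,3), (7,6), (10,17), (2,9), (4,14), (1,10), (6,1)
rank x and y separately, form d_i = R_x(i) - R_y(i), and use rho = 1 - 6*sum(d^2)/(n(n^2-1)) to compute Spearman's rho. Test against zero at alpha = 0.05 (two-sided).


Step 1: Rank x and y separately (midranks; no ties here).
rank(x): 12->7, 13->8, 7->5, 10->6, 2->2, 4->3, 1->1, 6->4
rank(y): 8->4, 3->2, 6->3, 17->8, 9->5, 14->7, 10->6, 1->1
Step 2: d_i = R_x(i) - R_y(i); compute d_i^2.
  (7-4)^2=9, (8-2)^2=36, (5-3)^2=4, (6-8)^2=4, (2-5)^2=9, (3-7)^2=16, (1-6)^2=25, (4-1)^2=9
sum(d^2) = 112.
Step 3: rho = 1 - 6*112 / (8*(8^2 - 1)) = 1 - 672/504 = -0.333333.
Step 4: Under H0, t = rho * sqrt((n-2)/(1-rho^2)) = -0.8660 ~ t(6).
Step 5: Two-sided p-value from the t-distribution with 6 df = 0.419753.
Step 6: alpha = 0.05. fail to reject H0.

rho = -0.3333, p = 0.419753, fail to reject H0 at alpha = 0.05.


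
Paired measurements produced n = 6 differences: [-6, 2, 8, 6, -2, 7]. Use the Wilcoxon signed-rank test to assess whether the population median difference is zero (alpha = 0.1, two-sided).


Step 1: Drop any zero differences (none here) and take |d_i|.
|d| = [6, 2, 8, 6, 2, 7]
Step 2: Midrank |d_i| (ties get averaged ranks).
ranks: |6|->3.5, |2|->1.5, |8|->6, |6|->3.5, |2|->1.5, |7|->5
Step 3: Attach original signs; sum ranks with positive sign and with negative sign.
W+ = 1.5 + 6 + 3.5 + 5 = 16
W- = 3.5 + 1.5 = 5
(Check: W+ + W- = 21 should equal n(n+1)/2 = 21.)
Step 4: Test statistic W = min(W+, W-) = 5.
Step 5: Ties in |d|, so use the tie-corrected normal approximation.
        E[W] = n(n+1)/4 = 6*7/4 = 10.5.
        Tie groups: |d|=2 (t=2), |d|=6 (t=2); sum(t^3 - t) = 12.
        Var[W] = n(n+1)(2n+1)/24 - sum(t^3-t)/48 = 546/24 - 12/48 = 22.5.
        z = (W - E[W]) / sqrt(Var[W]) = (5 - 10.5) / 4.7434 = -1.1595.
        Two-sided p = 2*Phi(z) = 0.246252.
Step 6: alpha = 0.1. fail to reject H0.

W+ = 16, W- = 5, W = min = 5, p = 0.246252, fail to reject H0.


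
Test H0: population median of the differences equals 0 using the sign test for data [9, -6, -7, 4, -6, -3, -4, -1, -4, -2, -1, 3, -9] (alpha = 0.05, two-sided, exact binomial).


Step 1: Discard zero differences. Original n = 13; n_eff = number of nonzero differences = 13.
Nonzero differences (with sign): +9, -6, -7, +4, -6, -3, -4, -1, -4, -2, -1, +3, -9
Step 2: Count signs: positive = 3, negative = 10.
Step 3: Under H0: P(positive) = 0.5, so the number of positives S ~ Bin(13, 0.5).
Step 4: Two-sided exact p-value = sum of Bin(13,0.5) probabilities at or below the observed probability = 0.092285.
Step 5: alpha = 0.05. fail to reject H0.

n_eff = 13, pos = 3, neg = 10, p = 0.092285, fail to reject H0.


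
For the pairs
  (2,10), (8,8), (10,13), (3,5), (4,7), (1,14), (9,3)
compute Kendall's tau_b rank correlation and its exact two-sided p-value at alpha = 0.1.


Step 1: Enumerate the 21 unordered pairs (i,j) with i<j and classify each by sign(x_j-x_i) * sign(y_j-y_i).
  (1,2):dx=+6,dy=-2->D; (1,3):dx=+8,dy=+3->C; (1,4):dx=+1,dy=-5->D; (1,5):dx=+2,dy=-3->D
  (1,6):dx=-1,dy=+4->D; (1,7):dx=+7,dy=-7->D; (2,3):dx=+2,dy=+5->C; (2,4):dx=-5,dy=-3->C
  (2,5):dx=-4,dy=-1->C; (2,6):dx=-7,dy=+6->D; (2,7):dx=+1,dy=-5->D; (3,4):dx=-7,dy=-8->C
  (3,5):dx=-6,dy=-6->C; (3,6):dx=-9,dy=+1->D; (3,7):dx=-1,dy=-10->C; (4,5):dx=+1,dy=+2->C
  (4,6):dx=-2,dy=+9->D; (4,7):dx=+6,dy=-2->D; (5,6):dx=-3,dy=+7->D; (5,7):dx=+5,dy=-4->D
  (6,7):dx=+8,dy=-11->D
Step 2: C = 8, D = 13, total pairs = 21.
Step 3: tau = (C - D)/(n(n-1)/2) = (8 - 13)/21 = -0.238095.
Step 4: Exact two-sided p-value (enumerate n! = 5040 permutations of y under H0): p = 0.561905.
Step 5: alpha = 0.1. fail to reject H0.

tau_b = -0.2381 (C=8, D=13), p = 0.561905, fail to reject H0.


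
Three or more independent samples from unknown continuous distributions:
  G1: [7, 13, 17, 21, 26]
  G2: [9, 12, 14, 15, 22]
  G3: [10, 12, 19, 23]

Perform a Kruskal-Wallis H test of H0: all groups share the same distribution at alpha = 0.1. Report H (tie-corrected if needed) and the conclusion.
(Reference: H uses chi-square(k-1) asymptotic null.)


Step 1: Combine all N = 14 observations and assign midranks.
sorted (value, group, rank): (7,G1,1), (9,G2,2), (10,G3,3), (12,G2,4.5), (12,G3,4.5), (13,G1,6), (14,G2,7), (15,G2,8), (17,G1,9), (19,G3,10), (21,G1,11), (22,G2,12), (23,G3,13), (26,G1,14)
Step 2: Sum ranks within each group.
R_1 = 41 (n_1 = 5)
R_2 = 33.5 (n_2 = 5)
R_3 = 30.5 (n_3 = 4)
Step 3: H = 12/(N(N+1)) * sum(R_i^2/n_i) - 3(N+1)
     = 12/(14*15) * (41^2/5 + 33.5^2/5 + 30.5^2/4) - 3*15
     = 0.057143 * 793.212 - 45
     = 0.326429.
Step 4: Ties present; correction factor C = 1 - 6/(14^3 - 14) = 0.997802. Corrected H = 0.326429 / 0.997802 = 0.327148.
Step 5: Under H0, H ~ chi^2(2); p-value = 0.849104.
Step 6: alpha = 0.1. fail to reject H0.

H = 0.3271, df = 2, p = 0.849104, fail to reject H0.


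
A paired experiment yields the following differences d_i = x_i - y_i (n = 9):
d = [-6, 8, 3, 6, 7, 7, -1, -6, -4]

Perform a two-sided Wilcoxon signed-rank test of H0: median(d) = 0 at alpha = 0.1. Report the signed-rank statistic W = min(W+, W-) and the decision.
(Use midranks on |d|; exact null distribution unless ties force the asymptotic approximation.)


Step 1: Drop any zero differences (none here) and take |d_i|.
|d| = [6, 8, 3, 6, 7, 7, 1, 6, 4]
Step 2: Midrank |d_i| (ties get averaged ranks).
ranks: |6|->5, |8|->9, |3|->2, |6|->5, |7|->7.5, |7|->7.5, |1|->1, |6|->5, |4|->3
Step 3: Attach original signs; sum ranks with positive sign and with negative sign.
W+ = 9 + 2 + 5 + 7.5 + 7.5 = 31
W- = 5 + 1 + 5 + 3 = 14
(Check: W+ + W- = 45 should equal n(n+1)/2 = 45.)
Step 4: Test statistic W = min(W+, W-) = 14.
Step 5: Ties in |d|, so use the tie-corrected normal approximation.
        E[W] = n(n+1)/4 = 9*10/4 = 22.5.
        Tie groups: |d|=6 (t=3), |d|=7 (t=2); sum(t^3 - t) = 30.
        Var[W] = n(n+1)(2n+1)/24 - sum(t^3-t)/48 = 1710/24 - 30/48 = 70.625.
        z = (W - E[W]) / sqrt(Var[W]) = (14 - 22.5) / 8.4039 = -1.0114.
        Two-sided p = 2*Phi(z) = 0.311806.
Step 6: alpha = 0.1. fail to reject H0.

W+ = 31, W- = 14, W = min = 14, p = 0.311806, fail to reject H0.


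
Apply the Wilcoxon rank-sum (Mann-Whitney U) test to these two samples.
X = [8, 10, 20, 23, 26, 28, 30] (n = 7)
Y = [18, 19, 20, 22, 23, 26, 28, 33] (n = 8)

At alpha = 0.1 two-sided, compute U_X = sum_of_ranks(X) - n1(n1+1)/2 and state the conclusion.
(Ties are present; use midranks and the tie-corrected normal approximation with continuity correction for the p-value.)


Step 1: Combine and sort all 15 observations; assign midranks.
sorted (value, group): (8,X), (10,X), (18,Y), (19,Y), (20,X), (20,Y), (22,Y), (23,X), (23,Y), (26,X), (26,Y), (28,X), (28,Y), (30,X), (33,Y)
ranks: 8->1, 10->2, 18->3, 19->4, 20->5.5, 20->5.5, 22->7, 23->8.5, 23->8.5, 26->10.5, 26->10.5, 28->12.5, 28->12.5, 30->14, 33->15
Step 2: Rank sum for X: R1 = 1 + 2 + 5.5 + 8.5 + 10.5 + 12.5 + 14 = 54.
Step 3: U_X = R1 - n1(n1+1)/2 = 54 - 7*8/2 = 54 - 28 = 26.
       U_Y = n1*n2 - U_X = 56 - 26 = 30.
Step 4: Ties are present, so use the tie-corrected normal approximation (with continuity correction) for the p-value.
Step 5: p-value = 0.861697; compare to alpha = 0.1. fail to reject H0.

U_X = 26, p = 0.861697, fail to reject H0 at alpha = 0.1.


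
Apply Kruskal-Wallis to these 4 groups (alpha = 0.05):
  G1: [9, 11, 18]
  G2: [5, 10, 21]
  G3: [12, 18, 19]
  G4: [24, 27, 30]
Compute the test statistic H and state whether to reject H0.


Step 1: Combine all N = 12 observations and assign midranks.
sorted (value, group, rank): (5,G2,1), (9,G1,2), (10,G2,3), (11,G1,4), (12,G3,5), (18,G1,6.5), (18,G3,6.5), (19,G3,8), (21,G2,9), (24,G4,10), (27,G4,11), (30,G4,12)
Step 2: Sum ranks within each group.
R_1 = 12.5 (n_1 = 3)
R_2 = 13 (n_2 = 3)
R_3 = 19.5 (n_3 = 3)
R_4 = 33 (n_4 = 3)
Step 3: H = 12/(N(N+1)) * sum(R_i^2/n_i) - 3(N+1)
     = 12/(12*13) * (12.5^2/3 + 13^2/3 + 19.5^2/3 + 33^2/3) - 3*13
     = 0.076923 * 598.167 - 39
     = 7.012821.
Step 4: Ties present; correction factor C = 1 - 6/(12^3 - 12) = 0.996503. Corrected H = 7.012821 / 0.996503 = 7.037427.
Step 5: Under H0, H ~ chi^2(3); p-value = 0.070714.
Step 6: alpha = 0.05. fail to reject H0.

H = 7.0374, df = 3, p = 0.070714, fail to reject H0.


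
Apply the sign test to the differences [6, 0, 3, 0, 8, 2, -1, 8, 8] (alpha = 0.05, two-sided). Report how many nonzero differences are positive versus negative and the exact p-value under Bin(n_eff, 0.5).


Step 1: Discard zero differences. Original n = 9; n_eff = number of nonzero differences = 7.
Nonzero differences (with sign): +6, +3, +8, +2, -1, +8, +8
Step 2: Count signs: positive = 6, negative = 1.
Step 3: Under H0: P(positive) = 0.5, so the number of positives S ~ Bin(7, 0.5).
Step 4: Two-sided exact p-value = sum of Bin(7,0.5) probabilities at or below the observed probability = 0.125000.
Step 5: alpha = 0.05. fail to reject H0.

n_eff = 7, pos = 6, neg = 1, p = 0.125000, fail to reject H0.


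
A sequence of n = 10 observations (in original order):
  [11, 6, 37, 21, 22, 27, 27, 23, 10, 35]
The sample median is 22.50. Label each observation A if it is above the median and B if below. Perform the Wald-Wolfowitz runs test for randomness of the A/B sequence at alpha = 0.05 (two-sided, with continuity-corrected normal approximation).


Step 1: Compute median = 22.50; label A = above, B = below.
Labels in order: BBABBAAABA  (n_A = 5, n_B = 5)
Step 2: Count runs R = 6.
Step 3: Under H0 (random ordering), E[R] = 2*n_A*n_B/(n_A+n_B) + 1 = 2*5*5/10 + 1 = 6.0000.
        Var[R] = 2*n_A*n_B*(2*n_A*n_B - n_A - n_B) / ((n_A+n_B)^2 * (n_A+n_B-1)) = 2000/900 = 2.2222.
        SD[R] = 1.4907.
Step 4: R = E[R], so z = 0 with no continuity correction.
Step 5: Two-sided p-value via normal approximation = 2*(1 - Phi(|z|)) = 1.000000.
Step 6: alpha = 0.05. fail to reject H0.

R = 6, z = 0.0000, p = 1.000000, fail to reject H0.


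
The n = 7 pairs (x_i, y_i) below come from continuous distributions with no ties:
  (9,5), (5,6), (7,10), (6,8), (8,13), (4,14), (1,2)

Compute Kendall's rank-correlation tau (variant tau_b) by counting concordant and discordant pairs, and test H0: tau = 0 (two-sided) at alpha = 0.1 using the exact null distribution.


Step 1: Enumerate the 21 unordered pairs (i,j) with i<j and classify each by sign(x_j-x_i) * sign(y_j-y_i).
  (1,2):dx=-4,dy=+1->D; (1,3):dx=-2,dy=+5->D; (1,4):dx=-3,dy=+3->D; (1,5):dx=-1,dy=+8->D
  (1,6):dx=-5,dy=+9->D; (1,7):dx=-8,dy=-3->C; (2,3):dx=+2,dy=+4->C; (2,4):dx=+1,dy=+2->C
  (2,5):dx=+3,dy=+7->C; (2,6):dx=-1,dy=+8->D; (2,7):dx=-4,dy=-4->C; (3,4):dx=-1,dy=-2->C
  (3,5):dx=+1,dy=+3->C; (3,6):dx=-3,dy=+4->D; (3,7):dx=-6,dy=-8->C; (4,5):dx=+2,dy=+5->C
  (4,6):dx=-2,dy=+6->D; (4,7):dx=-5,dy=-6->C; (5,6):dx=-4,dy=+1->D; (5,7):dx=-7,dy=-11->C
  (6,7):dx=-3,dy=-12->C
Step 2: C = 12, D = 9, total pairs = 21.
Step 3: tau = (C - D)/(n(n-1)/2) = (12 - 9)/21 = 0.142857.
Step 4: Exact two-sided p-value (enumerate n! = 5040 permutations of y under H0): p = 0.772619.
Step 5: alpha = 0.1. fail to reject H0.

tau_b = 0.1429 (C=12, D=9), p = 0.772619, fail to reject H0.


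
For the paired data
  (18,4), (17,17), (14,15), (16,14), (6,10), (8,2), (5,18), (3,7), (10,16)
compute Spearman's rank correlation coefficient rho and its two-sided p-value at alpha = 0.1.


Step 1: Rank x and y separately (midranks; no ties here).
rank(x): 18->9, 17->8, 14->6, 16->7, 6->3, 8->4, 5->2, 3->1, 10->5
rank(y): 4->2, 17->8, 15->6, 14->5, 10->4, 2->1, 18->9, 7->3, 16->7
Step 2: d_i = R_x(i) - R_y(i); compute d_i^2.
  (9-2)^2=49, (8-8)^2=0, (6-6)^2=0, (7-5)^2=4, (3-4)^2=1, (4-1)^2=9, (2-9)^2=49, (1-3)^2=4, (5-7)^2=4
sum(d^2) = 120.
Step 3: rho = 1 - 6*120 / (9*(9^2 - 1)) = 1 - 720/720 = 0.000000.
Step 4: Under H0, t = rho * sqrt((n-2)/(1-rho^2)) = 0.0000 ~ t(7).
Step 5: Two-sided p-value from the t-distribution with 7 df = 1.000000.
Step 6: alpha = 0.1. fail to reject H0.

rho = 0.0000, p = 1.000000, fail to reject H0 at alpha = 0.1.


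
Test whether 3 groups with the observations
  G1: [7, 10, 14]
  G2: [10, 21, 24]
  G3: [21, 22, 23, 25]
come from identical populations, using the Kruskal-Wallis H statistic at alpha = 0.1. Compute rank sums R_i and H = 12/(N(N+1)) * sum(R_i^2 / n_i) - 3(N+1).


Step 1: Combine all N = 10 observations and assign midranks.
sorted (value, group, rank): (7,G1,1), (10,G1,2.5), (10,G2,2.5), (14,G1,4), (21,G2,5.5), (21,G3,5.5), (22,G3,7), (23,G3,8), (24,G2,9), (25,G3,10)
Step 2: Sum ranks within each group.
R_1 = 7.5 (n_1 = 3)
R_2 = 17 (n_2 = 3)
R_3 = 30.5 (n_3 = 4)
Step 3: H = 12/(N(N+1)) * sum(R_i^2/n_i) - 3(N+1)
     = 12/(10*11) * (7.5^2/3 + 17^2/3 + 30.5^2/4) - 3*11
     = 0.109091 * 347.646 - 33
     = 4.925000.
Step 4: Ties present; correction factor C = 1 - 12/(10^3 - 10) = 0.987879. Corrected H = 4.925000 / 0.987879 = 4.985429.
Step 5: Under H0, H ~ chi^2(2); p-value = 0.082685.
Step 6: alpha = 0.1. reject H0.

H = 4.9854, df = 2, p = 0.082685, reject H0.


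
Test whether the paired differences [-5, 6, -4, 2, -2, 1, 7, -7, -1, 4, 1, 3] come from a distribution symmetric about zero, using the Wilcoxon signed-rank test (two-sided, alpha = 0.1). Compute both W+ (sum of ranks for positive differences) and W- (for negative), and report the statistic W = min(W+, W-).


Step 1: Drop any zero differences (none here) and take |d_i|.
|d| = [5, 6, 4, 2, 2, 1, 7, 7, 1, 4, 1, 3]
Step 2: Midrank |d_i| (ties get averaged ranks).
ranks: |5|->9, |6|->10, |4|->7.5, |2|->4.5, |2|->4.5, |1|->2, |7|->11.5, |7|->11.5, |1|->2, |4|->7.5, |1|->2, |3|->6
Step 3: Attach original signs; sum ranks with positive sign and with negative sign.
W+ = 10 + 4.5 + 2 + 11.5 + 7.5 + 2 + 6 = 43.5
W- = 9 + 7.5 + 4.5 + 11.5 + 2 = 34.5
(Check: W+ + W- = 78 should equal n(n+1)/2 = 78.)
Step 4: Test statistic W = min(W+, W-) = 34.5.
Step 5: Ties in |d|, so use the tie-corrected normal approximation.
        E[W] = n(n+1)/4 = 12*13/4 = 39.
        Tie groups: |d|=1 (t=3), |d|=2 (t=2), |d|=4 (t=2), |d|=7 (t=2); sum(t^3 - t) = 42.
        Var[W] = n(n+1)(2n+1)/24 - sum(t^3-t)/48 = 3900/24 - 42/48 = 161.625.
        z = (W - E[W]) / sqrt(Var[W]) = (34.5 - 39) / 12.7132 = -0.3540.
        Two-sided p = 2*Phi(z) = 0.723366.
Step 6: alpha = 0.1. fail to reject H0.

W+ = 43.5, W- = 34.5, W = min = 34.5, p = 0.723366, fail to reject H0.


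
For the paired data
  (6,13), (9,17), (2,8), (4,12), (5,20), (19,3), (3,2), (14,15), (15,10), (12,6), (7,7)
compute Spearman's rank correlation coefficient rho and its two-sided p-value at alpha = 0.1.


Step 1: Rank x and y separately (midranks; no ties here).
rank(x): 6->5, 9->7, 2->1, 4->3, 5->4, 19->11, 3->2, 14->9, 15->10, 12->8, 7->6
rank(y): 13->8, 17->10, 8->5, 12->7, 20->11, 3->2, 2->1, 15->9, 10->6, 6->3, 7->4
Step 2: d_i = R_x(i) - R_y(i); compute d_i^2.
  (5-8)^2=9, (7-10)^2=9, (1-5)^2=16, (3-7)^2=16, (4-11)^2=49, (11-2)^2=81, (2-1)^2=1, (9-9)^2=0, (10-6)^2=16, (8-3)^2=25, (6-4)^2=4
sum(d^2) = 226.
Step 3: rho = 1 - 6*226 / (11*(11^2 - 1)) = 1 - 1356/1320 = -0.027273.
Step 4: Under H0, t = rho * sqrt((n-2)/(1-rho^2)) = -0.0818 ~ t(9).
Step 5: Two-sided p-value from the t-distribution with 9 df = 0.936558.
Step 6: alpha = 0.1. fail to reject H0.

rho = -0.0273, p = 0.936558, fail to reject H0 at alpha = 0.1.


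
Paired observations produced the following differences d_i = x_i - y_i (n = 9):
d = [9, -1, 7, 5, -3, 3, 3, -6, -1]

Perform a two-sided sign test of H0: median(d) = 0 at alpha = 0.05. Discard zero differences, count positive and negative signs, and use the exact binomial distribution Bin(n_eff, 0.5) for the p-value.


Step 1: Discard zero differences. Original n = 9; n_eff = number of nonzero differences = 9.
Nonzero differences (with sign): +9, -1, +7, +5, -3, +3, +3, -6, -1
Step 2: Count signs: positive = 5, negative = 4.
Step 3: Under H0: P(positive) = 0.5, so the number of positives S ~ Bin(9, 0.5).
Step 4: Two-sided exact p-value = sum of Bin(9,0.5) probabilities at or below the observed probability = 1.000000.
Step 5: alpha = 0.05. fail to reject H0.

n_eff = 9, pos = 5, neg = 4, p = 1.000000, fail to reject H0.
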